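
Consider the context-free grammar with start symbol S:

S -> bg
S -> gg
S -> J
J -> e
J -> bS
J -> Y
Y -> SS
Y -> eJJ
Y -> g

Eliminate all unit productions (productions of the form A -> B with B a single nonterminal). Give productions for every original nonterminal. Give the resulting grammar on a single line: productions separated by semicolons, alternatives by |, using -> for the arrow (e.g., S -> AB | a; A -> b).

S -> e | g | SS | bS | bg | gg | eJJ; J -> e | g | SS | bS | eJJ; Y -> g | SS | eJJ

Unit productions: J->Y, S->J.
Unit pairs (A ⇒* B via units): (J,Y), (S,J), (S,Y).
S: inherits non-unit rules of {J, S, Y} → SS | bS | bg | e | eJJ | g | gg.
J: inherits non-unit rules of {J, Y} → SS | bS | e | eJJ | g.
Y: inherits non-unit rules of {Y} → SS | eJJ | g.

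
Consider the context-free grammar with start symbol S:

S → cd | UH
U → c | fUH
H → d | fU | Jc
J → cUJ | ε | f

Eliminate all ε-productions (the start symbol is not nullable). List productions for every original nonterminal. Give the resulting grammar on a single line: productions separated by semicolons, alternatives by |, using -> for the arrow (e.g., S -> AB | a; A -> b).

S -> UH | cd; H -> c | d | Jc | fU; J -> f | cU | cUJ; U -> c | fUH

Nullable set: {J}.
H -> Jc: J nullable, giving Jc | c.
Drop J -> ε.
J -> cUJ: J nullable, giving cU | cUJ.
Unchanged (no nullable symbols): S -> UH; S -> cd; H -> d; H -> fU; J -> f; U -> c; U -> fUH.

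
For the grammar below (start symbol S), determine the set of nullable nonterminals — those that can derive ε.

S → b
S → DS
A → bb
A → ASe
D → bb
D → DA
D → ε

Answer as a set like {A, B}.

{D}

Directly nullable (have an ε-rule): {D}.
Not nullable: A, S — each has a terminal in every rule's right-hand side or depends on a non-nullable symbol.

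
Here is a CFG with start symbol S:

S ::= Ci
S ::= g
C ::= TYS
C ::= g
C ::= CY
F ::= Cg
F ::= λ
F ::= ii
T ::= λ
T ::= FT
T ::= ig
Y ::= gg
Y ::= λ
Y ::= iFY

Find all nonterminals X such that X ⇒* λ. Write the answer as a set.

Directly nullable (have an ε-rule): {F, T, Y}.
Not nullable: C, S — each has a terminal in every rule's right-hand side or depends on a non-nullable symbol.

{F, T, Y}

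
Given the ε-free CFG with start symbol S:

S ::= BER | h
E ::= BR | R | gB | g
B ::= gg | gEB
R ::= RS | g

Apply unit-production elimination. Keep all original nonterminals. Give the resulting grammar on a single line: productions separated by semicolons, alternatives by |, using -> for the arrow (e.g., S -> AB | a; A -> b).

Unit productions: E->R.
Unit pairs (A ⇒* B via units): (E,R).
S: inherits non-unit rules of {S} → BER | h.
B: inherits non-unit rules of {B} → gEB | gg.
E: inherits non-unit rules of {E, R} → BR | RS | g | gB.
R: inherits non-unit rules of {R} → RS | g.

S -> h | BER; B -> gg | gEB; E -> g | BR | RS | gB; R -> g | RS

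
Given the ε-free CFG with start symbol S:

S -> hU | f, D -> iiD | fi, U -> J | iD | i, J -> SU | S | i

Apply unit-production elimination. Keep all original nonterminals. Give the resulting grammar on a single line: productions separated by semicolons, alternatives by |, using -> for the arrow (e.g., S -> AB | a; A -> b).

Unit productions: J->S, U->J.
Unit pairs (A ⇒* B via units): (J,S), (U,J), (U,S).
S: inherits non-unit rules of {S} → f | hU.
D: inherits non-unit rules of {D} → fi | iiD.
J: inherits non-unit rules of {J, S} → SU | f | hU | i.
U: inherits non-unit rules of {J, S, U} → SU | f | hU | i | iD.

S -> f | hU; D -> fi | iiD; J -> f | i | SU | hU; U -> f | i | SU | hU | iD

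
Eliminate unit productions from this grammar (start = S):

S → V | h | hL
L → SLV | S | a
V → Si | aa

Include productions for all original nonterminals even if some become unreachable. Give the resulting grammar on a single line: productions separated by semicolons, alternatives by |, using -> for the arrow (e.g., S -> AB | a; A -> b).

Unit productions: L->S, S->V.
Unit pairs (A ⇒* B via units): (L,S), (L,V), (S,V).
S: inherits non-unit rules of {S, V} → Si | aa | h | hL.
L: inherits non-unit rules of {L, S, V} → SLV | Si | a | aa | h | hL.
V: inherits non-unit rules of {V} → Si | aa.

S -> h | Si | aa | hL; L -> a | h | Si | aa | hL | SLV; V -> Si | aa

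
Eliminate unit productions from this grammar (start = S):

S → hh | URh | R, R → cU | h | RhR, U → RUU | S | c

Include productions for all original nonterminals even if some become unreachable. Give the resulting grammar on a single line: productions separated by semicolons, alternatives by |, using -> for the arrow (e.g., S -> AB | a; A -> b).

Unit productions: S->R, U->S.
Unit pairs (A ⇒* B via units): (S,R), (U,R), (U,S).
S: inherits non-unit rules of {R, S} → RhR | URh | cU | h | hh.
R: inherits non-unit rules of {R} → RhR | cU | h.
U: inherits non-unit rules of {R, S, U} → RUU | RhR | URh | c | cU | h | hh.

S -> h | cU | hh | RhR | URh; R -> h | cU | RhR; U -> c | h | cU | hh | RUU | RhR | URh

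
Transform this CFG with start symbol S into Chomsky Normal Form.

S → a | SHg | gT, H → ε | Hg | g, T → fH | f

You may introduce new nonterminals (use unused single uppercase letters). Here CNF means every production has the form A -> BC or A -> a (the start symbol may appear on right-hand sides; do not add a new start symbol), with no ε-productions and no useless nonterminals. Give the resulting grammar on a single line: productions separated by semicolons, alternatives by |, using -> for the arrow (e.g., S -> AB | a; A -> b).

S -> a | AT | SA | SC; A -> g; B -> f; C -> HA; H -> g | HA; T -> f | BH

Nullable: {H}; after ε-elimination: S -> a | Sg | gT | SHg; H -> g | Hg; T -> f | fH.
No unit productions to eliminate.
TERM: introduce B -> f, A -> g and substitute in every rule of length ≥2.
BIN: S -> SHA becomes S -> SC, C -> HA.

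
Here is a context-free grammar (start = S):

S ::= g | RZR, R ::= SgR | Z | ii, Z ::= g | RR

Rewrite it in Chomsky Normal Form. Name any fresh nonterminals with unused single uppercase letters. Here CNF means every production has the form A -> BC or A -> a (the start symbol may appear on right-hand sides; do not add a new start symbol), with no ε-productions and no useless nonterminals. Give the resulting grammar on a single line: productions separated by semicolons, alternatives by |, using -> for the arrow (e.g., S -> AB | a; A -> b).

S -> g | RD; A -> g; B -> i; C -> AR; D -> ZR; R -> g | BB | RR | SC; Z -> g | RR

No ε-productions.
After unit-elimination: S -> g | RZR; R -> g | RR | ii | SgR; Z -> g | RR.
TERM: introduce A -> g, B -> i and substitute in every rule of length ≥2.
BIN: R -> SAR becomes R -> SC, C -> AR; S -> RZR becomes S -> RD, D -> ZR.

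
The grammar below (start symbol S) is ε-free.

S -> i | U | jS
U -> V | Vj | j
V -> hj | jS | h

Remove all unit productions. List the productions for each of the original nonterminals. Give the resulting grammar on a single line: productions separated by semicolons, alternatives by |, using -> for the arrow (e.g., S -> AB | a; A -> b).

Unit productions: S->U, U->V.
Unit pairs (A ⇒* B via units): (S,U), (S,V), (U,V).
S: inherits non-unit rules of {S, U, V} → Vj | h | hj | i | j | jS.
U: inherits non-unit rules of {U, V} → Vj | h | hj | j | jS.
V: inherits non-unit rules of {V} → h | hj | jS.

S -> h | i | j | Vj | hj | jS; U -> h | j | Vj | hj | jS; V -> h | hj | jS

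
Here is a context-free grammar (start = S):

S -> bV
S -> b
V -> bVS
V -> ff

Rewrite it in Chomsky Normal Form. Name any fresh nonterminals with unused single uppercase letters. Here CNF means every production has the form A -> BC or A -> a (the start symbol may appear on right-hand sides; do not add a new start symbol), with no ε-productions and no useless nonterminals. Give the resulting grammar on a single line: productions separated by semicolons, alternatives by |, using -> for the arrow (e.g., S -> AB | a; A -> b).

S -> b | AV; A -> b; B -> f; C -> VS; V -> AC | BB

No ε-productions.
No unit productions to eliminate.
TERM: introduce A -> b, B -> f and substitute in every rule of length ≥2.
BIN: V -> AVS becomes V -> AC, C -> VS.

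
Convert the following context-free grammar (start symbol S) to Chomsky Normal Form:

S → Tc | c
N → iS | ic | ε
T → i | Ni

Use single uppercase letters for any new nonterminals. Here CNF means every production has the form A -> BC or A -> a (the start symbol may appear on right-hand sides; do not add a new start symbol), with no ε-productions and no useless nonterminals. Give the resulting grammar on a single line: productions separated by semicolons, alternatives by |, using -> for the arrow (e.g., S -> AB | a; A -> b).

S -> c | TB; A -> i; B -> c; N -> AB | AS; T -> i | NA

Nullable: {N}; after ε-elimination: S -> c | Tc; N -> iS | ic; T -> i | Ni.
No unit productions to eliminate.
TERM: introduce B -> c, A -> i and substitute in every rule of length ≥2.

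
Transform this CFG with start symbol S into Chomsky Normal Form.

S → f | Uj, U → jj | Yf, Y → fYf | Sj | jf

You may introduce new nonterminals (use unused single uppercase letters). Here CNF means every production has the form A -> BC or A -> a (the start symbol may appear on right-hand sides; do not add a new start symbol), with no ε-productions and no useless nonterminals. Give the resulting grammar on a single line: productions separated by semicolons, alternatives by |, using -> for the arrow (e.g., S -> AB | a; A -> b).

S -> f | UA; A -> j; B -> f; C -> YB; U -> AA | YB; Y -> AB | BC | SA

No ε-productions.
No unit productions to eliminate.
TERM: introduce B -> f, A -> j and substitute in every rule of length ≥2.
BIN: Y -> BYB becomes Y -> BC, C -> YB.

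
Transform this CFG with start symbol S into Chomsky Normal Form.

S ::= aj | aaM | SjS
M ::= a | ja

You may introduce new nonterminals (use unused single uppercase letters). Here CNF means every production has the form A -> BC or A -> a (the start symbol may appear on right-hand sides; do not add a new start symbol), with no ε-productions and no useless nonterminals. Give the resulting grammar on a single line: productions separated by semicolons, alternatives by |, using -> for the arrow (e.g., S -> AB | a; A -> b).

S -> BA | BC | SD; A -> j; B -> a; C -> BM; D -> AS; M -> a | AB

No ε-productions.
No unit productions to eliminate.
TERM: introduce B -> a, A -> j and substitute in every rule of length ≥2.
BIN: S -> BBM becomes S -> BC, C -> BM; S -> SAS becomes S -> SD, D -> AS.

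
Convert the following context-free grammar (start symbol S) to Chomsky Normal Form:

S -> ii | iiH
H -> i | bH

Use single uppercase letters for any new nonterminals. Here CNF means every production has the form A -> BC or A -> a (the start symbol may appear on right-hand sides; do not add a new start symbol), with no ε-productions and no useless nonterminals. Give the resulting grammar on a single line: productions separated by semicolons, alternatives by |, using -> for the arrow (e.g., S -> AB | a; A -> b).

No ε-productions.
No unit productions to eliminate.
TERM: introduce A -> b, B -> i and substitute in every rule of length ≥2.
BIN: S -> BBH becomes S -> BC, C -> BH.

S -> BB | BC; A -> b; B -> i; C -> BH; H -> i | AH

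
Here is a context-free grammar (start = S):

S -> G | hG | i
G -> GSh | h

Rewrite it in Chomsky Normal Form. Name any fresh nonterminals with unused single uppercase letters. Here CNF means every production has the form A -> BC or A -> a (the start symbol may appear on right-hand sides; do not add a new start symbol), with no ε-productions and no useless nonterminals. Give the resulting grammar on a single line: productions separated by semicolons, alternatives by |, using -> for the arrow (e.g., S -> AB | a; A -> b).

S -> h | i | AG | GC; A -> h; B -> SA; C -> SA; G -> h | GB

No ε-productions.
After unit-elimination: S -> h | i | hG | GSh; G -> h | GSh.
TERM: introduce A -> h and substitute in every rule of length ≥2.
BIN: G -> GSA becomes G -> GB, B -> SA; S -> GSA becomes S -> GC, C -> SA.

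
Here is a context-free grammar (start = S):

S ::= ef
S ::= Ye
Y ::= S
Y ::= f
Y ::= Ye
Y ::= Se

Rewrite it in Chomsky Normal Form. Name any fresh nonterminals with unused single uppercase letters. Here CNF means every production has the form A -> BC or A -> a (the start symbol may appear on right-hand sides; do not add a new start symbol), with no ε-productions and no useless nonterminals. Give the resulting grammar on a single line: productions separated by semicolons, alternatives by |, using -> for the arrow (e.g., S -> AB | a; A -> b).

S -> AB | YA; A -> e; B -> f; Y -> f | AB | SA | YA

No ε-productions.
After unit-elimination: S -> Ye | ef; Y -> f | Se | Ye | ef.
TERM: introduce A -> e, B -> f and substitute in every rule of length ≥2.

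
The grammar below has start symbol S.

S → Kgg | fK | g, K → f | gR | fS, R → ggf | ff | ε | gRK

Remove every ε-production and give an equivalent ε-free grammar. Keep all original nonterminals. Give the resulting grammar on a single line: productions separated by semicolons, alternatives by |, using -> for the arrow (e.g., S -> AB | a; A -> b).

Nullable set: {R}.
K -> gR: R nullable, giving g | gR.
Drop R -> ε.
R -> gRK: R nullable, giving gK | gRK.
Unchanged (no nullable symbols): S -> Kgg; S -> fK; S -> g; K -> f; K -> fS; R -> ff; R -> ggf.

S -> g | fK | Kgg; K -> f | g | fS | gR; R -> ff | gK | gRK | ggf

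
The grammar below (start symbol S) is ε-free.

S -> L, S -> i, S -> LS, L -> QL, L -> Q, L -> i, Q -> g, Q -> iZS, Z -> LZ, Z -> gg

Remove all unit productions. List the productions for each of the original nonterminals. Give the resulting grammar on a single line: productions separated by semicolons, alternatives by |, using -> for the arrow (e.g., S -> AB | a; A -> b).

Unit productions: L->Q, S->L.
Unit pairs (A ⇒* B via units): (L,Q), (S,L), (S,Q).
S: inherits non-unit rules of {L, Q, S} → LS | QL | g | i | iZS.
L: inherits non-unit rules of {L, Q} → QL | g | i | iZS.
Q: inherits non-unit rules of {Q} → g | iZS.
Z: inherits non-unit rules of {Z} → LZ | gg.

S -> g | i | LS | QL | iZS; L -> g | i | QL | iZS; Q -> g | iZS; Z -> LZ | gg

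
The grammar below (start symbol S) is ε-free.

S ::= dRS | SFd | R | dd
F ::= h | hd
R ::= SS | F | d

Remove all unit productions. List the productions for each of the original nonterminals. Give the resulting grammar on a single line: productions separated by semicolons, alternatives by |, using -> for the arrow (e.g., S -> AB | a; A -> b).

Unit productions: R->F, S->R.
Unit pairs (A ⇒* B via units): (R,F), (S,F), (S,R).
S: inherits non-unit rules of {F, R, S} → SFd | SS | d | dRS | dd | h | hd.
F: inherits non-unit rules of {F} → h | hd.
R: inherits non-unit rules of {F, R} → SS | d | h | hd.

S -> d | h | SS | dd | hd | SFd | dRS; F -> h | hd; R -> d | h | SS | hd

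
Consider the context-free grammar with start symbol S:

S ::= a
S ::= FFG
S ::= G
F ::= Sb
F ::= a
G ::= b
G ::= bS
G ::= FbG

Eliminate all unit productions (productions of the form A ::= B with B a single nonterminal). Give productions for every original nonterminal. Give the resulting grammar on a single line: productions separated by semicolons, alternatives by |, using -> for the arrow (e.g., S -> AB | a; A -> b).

Unit productions: S->G.
Unit pairs (A ⇒* B via units): (S,G).
S: inherits non-unit rules of {G, S} → FFG | FbG | a | b | bS.
F: inherits non-unit rules of {F} → Sb | a.
G: inherits non-unit rules of {G} → FbG | b | bS.

S -> a | b | bS | FFG | FbG; F -> a | Sb; G -> b | bS | FbG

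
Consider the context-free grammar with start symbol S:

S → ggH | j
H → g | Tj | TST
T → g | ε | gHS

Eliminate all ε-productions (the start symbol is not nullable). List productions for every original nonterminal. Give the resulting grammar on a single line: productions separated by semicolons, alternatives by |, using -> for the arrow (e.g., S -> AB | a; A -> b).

Nullable set: {T}.
H -> TST: T, T nullable, giving S | ST | TS | TST.
H -> Tj: T nullable, giving Tj | j.
Drop T -> ε.
Unchanged (no nullable symbols): S -> ggH; S -> j; H -> g; T -> g; T -> gHS.

S -> j | ggH; H -> S | g | j | ST | TS | Tj | TST; T -> g | gHS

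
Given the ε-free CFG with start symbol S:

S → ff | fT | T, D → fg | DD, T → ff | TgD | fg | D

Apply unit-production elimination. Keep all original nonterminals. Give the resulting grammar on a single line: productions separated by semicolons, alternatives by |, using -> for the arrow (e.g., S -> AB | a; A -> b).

Unit productions: S->T, T->D.
Unit pairs (A ⇒* B via units): (S,D), (S,T), (T,D).
S: inherits non-unit rules of {D, S, T} → DD | TgD | fT | ff | fg.
D: inherits non-unit rules of {D} → DD | fg.
T: inherits non-unit rules of {D, T} → DD | TgD | ff | fg.

S -> DD | fT | ff | fg | TgD; D -> DD | fg; T -> DD | ff | fg | TgD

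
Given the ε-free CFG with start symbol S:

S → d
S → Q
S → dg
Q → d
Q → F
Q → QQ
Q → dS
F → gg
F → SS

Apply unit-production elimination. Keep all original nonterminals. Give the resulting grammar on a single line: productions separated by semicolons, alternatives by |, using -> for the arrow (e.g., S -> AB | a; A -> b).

S -> d | QQ | SS | dS | dg | gg; F -> SS | gg; Q -> d | QQ | SS | dS | gg

Unit productions: Q->F, S->Q.
Unit pairs (A ⇒* B via units): (Q,F), (S,F), (S,Q).
S: inherits non-unit rules of {F, Q, S} → QQ | SS | d | dS | dg | gg.
F: inherits non-unit rules of {F} → SS | gg.
Q: inherits non-unit rules of {F, Q} → QQ | SS | d | dS | gg.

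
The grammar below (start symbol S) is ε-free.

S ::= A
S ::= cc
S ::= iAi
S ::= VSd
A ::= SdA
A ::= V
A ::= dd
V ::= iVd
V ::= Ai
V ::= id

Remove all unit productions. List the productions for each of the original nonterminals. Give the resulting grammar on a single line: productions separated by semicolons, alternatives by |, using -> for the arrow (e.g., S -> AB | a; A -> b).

Unit productions: A->V, S->A.
Unit pairs (A ⇒* B via units): (A,V), (S,A), (S,V).
S: inherits non-unit rules of {A, S, V} → Ai | SdA | VSd | cc | dd | iAi | iVd | id.
A: inherits non-unit rules of {A, V} → Ai | SdA | dd | iVd | id.
V: inherits non-unit rules of {V} → Ai | iVd | id.

S -> Ai | cc | dd | id | SdA | VSd | iAi | iVd; A -> Ai | dd | id | SdA | iVd; V -> Ai | id | iVd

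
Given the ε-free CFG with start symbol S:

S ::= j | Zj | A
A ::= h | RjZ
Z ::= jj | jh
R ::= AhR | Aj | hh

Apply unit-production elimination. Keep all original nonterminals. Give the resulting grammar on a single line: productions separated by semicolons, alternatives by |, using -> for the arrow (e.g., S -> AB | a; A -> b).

S -> h | j | Zj | RjZ; A -> h | RjZ; R -> Aj | hh | AhR; Z -> jh | jj

Unit productions: S->A.
Unit pairs (A ⇒* B via units): (S,A).
S: inherits non-unit rules of {A, S} → RjZ | Zj | h | j.
A: inherits non-unit rules of {A} → RjZ | h.
R: inherits non-unit rules of {R} → AhR | Aj | hh.
Z: inherits non-unit rules of {Z} → jh | jj.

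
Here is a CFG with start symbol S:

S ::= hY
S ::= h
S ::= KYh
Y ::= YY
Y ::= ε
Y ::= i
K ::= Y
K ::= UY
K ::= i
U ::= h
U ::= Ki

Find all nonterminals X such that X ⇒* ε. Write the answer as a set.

Directly nullable (have an ε-rule): {Y}.
K is nullable via K -> Y (every symbol on the right is already known nullable).
Not nullable: S, U — each has a terminal in every rule's right-hand side or depends on a non-nullable symbol.

{K, Y}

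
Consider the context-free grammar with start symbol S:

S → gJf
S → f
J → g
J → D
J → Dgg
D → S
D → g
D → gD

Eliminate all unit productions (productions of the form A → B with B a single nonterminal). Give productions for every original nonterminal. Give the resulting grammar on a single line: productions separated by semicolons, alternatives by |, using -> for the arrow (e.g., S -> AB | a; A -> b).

S -> f | gJf; D -> f | g | gD | gJf; J -> f | g | gD | Dgg | gJf

Unit productions: D->S, J->D.
Unit pairs (A ⇒* B via units): (D,S), (J,D), (J,S).
S: inherits non-unit rules of {S} → f | gJf.
D: inherits non-unit rules of {D, S} → f | g | gD | gJf.
J: inherits non-unit rules of {D, J, S} → Dgg | f | g | gD | gJf.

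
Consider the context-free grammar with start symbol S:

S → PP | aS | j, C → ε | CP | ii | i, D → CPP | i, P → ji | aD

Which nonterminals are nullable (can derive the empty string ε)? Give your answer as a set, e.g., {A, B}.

Directly nullable (have an ε-rule): {C}.
Not nullable: D, P, S — each has a terminal in every rule's right-hand side or depends on a non-nullable symbol.

{C}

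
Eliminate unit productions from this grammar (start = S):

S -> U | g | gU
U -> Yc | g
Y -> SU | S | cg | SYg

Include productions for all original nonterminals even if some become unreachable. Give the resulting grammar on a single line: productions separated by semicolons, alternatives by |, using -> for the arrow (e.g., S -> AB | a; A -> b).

S -> g | Yc | gU; U -> g | Yc; Y -> g | SU | Yc | cg | gU | SYg

Unit productions: S->U, Y->S.
Unit pairs (A ⇒* B via units): (S,U), (Y,S), (Y,U).
S: inherits non-unit rules of {S, U} → Yc | g | gU.
U: inherits non-unit rules of {U} → Yc | g.
Y: inherits non-unit rules of {S, U, Y} → SU | SYg | Yc | cg | g | gU.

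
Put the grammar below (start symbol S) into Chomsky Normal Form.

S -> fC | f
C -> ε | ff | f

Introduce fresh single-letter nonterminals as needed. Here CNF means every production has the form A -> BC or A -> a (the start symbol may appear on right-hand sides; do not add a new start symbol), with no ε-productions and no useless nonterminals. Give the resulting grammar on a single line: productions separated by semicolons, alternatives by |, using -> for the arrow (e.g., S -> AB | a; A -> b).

Nullable: {C}; after ε-elimination: S -> f | fC; C -> f | ff.
No unit productions to eliminate.
TERM: introduce A -> f and substitute in every rule of length ≥2.

S -> f | AC; A -> f; C -> f | AA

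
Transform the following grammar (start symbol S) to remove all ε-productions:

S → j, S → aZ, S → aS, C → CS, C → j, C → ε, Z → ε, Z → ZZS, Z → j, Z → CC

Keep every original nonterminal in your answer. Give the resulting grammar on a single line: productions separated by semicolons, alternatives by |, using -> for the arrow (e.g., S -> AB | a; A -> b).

Nullable set: {C, Z}.
S -> aZ: Z nullable, giving a | aZ.
Drop C -> ε.
C -> CS: C nullable, giving CS | S.
Drop Z -> ε.
Z -> CC: C, C nullable, giving C | CC.
Z -> ZZS: Z, Z nullable, giving S | ZS | ZZS.
Unchanged (no nullable symbols): S -> aS; S -> j; C -> j; Z -> j.

S -> a | j | aS | aZ; C -> S | j | CS; Z -> C | S | j | CC | ZS | ZZS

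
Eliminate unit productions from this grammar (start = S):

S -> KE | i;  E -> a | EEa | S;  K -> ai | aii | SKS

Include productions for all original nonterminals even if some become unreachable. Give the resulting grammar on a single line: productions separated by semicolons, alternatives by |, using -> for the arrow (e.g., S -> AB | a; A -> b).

Unit productions: E->S.
Unit pairs (A ⇒* B via units): (E,S).
S: inherits non-unit rules of {S} → KE | i.
E: inherits non-unit rules of {E, S} → EEa | KE | a | i.
K: inherits non-unit rules of {K} → SKS | ai | aii.

S -> i | KE; E -> a | i | KE | EEa; K -> ai | SKS | aii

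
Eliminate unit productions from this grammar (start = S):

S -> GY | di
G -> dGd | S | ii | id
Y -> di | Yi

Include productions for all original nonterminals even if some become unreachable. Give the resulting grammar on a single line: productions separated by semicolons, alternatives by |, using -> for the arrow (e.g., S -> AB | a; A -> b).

S -> GY | di; G -> GY | di | id | ii | dGd; Y -> Yi | di

Unit productions: G->S.
Unit pairs (A ⇒* B via units): (G,S).
S: inherits non-unit rules of {S} → GY | di.
G: inherits non-unit rules of {G, S} → GY | dGd | di | id | ii.
Y: inherits non-unit rules of {Y} → Yi | di.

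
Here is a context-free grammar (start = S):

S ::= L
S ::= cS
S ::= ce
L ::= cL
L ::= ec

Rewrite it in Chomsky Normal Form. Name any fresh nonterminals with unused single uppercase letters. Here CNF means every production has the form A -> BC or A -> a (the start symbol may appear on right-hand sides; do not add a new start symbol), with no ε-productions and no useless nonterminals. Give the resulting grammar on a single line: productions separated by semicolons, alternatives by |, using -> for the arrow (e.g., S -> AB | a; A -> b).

S -> AB | AL | AS | BA; A -> c; B -> e; L -> AL | BA

No ε-productions.
After unit-elimination: S -> cL | cS | ce | ec; L -> cL | ec.
TERM: introduce A -> c, B -> e and substitute in every rule of length ≥2.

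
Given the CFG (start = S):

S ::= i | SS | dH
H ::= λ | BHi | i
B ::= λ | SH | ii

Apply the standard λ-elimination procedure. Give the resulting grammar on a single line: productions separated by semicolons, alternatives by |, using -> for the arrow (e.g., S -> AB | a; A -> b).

S -> d | i | SS | dH; B -> S | SH | ii; H -> i | Bi | Hi | BHi

Nullable set: {B, H}.
S -> dH: H nullable, giving d | dH.
Drop B -> λ.
B -> SH: H nullable, giving S | SH.
Drop H -> λ.
H -> BHi: B, H nullable, giving BHi | Bi | Hi | i.
Unchanged (no nullable symbols): S -> SS; S -> i; B -> ii; H -> i.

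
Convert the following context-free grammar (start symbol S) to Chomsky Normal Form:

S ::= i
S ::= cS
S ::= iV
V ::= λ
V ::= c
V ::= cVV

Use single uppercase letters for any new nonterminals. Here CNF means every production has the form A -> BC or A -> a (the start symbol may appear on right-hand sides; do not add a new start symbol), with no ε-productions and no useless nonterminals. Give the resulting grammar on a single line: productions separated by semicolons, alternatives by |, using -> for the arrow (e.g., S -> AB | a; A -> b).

S -> i | AS | BV; A -> c; B -> i; C -> VV; V -> c | AC | AV

Nullable: {V}; after ε-elimination: S -> i | cS | iV; V -> c | cV | cVV.
No unit productions to eliminate.
TERM: introduce A -> c, B -> i and substitute in every rule of length ≥2.
BIN: V -> AVV becomes V -> AC, C -> VV.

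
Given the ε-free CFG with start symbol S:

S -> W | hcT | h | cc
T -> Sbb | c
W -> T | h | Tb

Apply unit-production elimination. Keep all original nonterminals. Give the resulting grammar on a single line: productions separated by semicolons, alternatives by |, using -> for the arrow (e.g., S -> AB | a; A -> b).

S -> c | h | Tb | cc | Sbb | hcT; T -> c | Sbb; W -> c | h | Tb | Sbb

Unit productions: S->W, W->T.
Unit pairs (A ⇒* B via units): (S,T), (S,W), (W,T).
S: inherits non-unit rules of {S, T, W} → Sbb | Tb | c | cc | h | hcT.
T: inherits non-unit rules of {T} → Sbb | c.
W: inherits non-unit rules of {T, W} → Sbb | Tb | c | h.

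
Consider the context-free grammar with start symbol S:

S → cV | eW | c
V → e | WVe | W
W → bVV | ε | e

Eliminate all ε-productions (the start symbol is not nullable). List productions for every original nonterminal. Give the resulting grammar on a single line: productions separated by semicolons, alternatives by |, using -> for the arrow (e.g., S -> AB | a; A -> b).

S -> c | e | cV | eW; V -> W | e | Ve | We | WVe; W -> b | e | bV | bVV

Nullable set: {V, W}.
S -> cV: V nullable, giving c | cV.
S -> eW: W nullable, giving e | eW.
V -> W: W nullable, giving W.
V -> WVe: W, V nullable, giving Ve | WVe | We | e.
Drop W -> ε.
W -> bVV: V, V nullable, giving b | bV | bVV.
Unchanged (no nullable symbols): S -> c; V -> e; W -> e.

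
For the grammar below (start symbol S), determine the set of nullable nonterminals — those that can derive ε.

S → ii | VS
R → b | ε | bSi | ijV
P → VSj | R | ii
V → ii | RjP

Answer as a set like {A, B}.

{P, R}

Directly nullable (have an ε-rule): {R}.
P is nullable via P -> R (every symbol on the right is already known nullable).
Not nullable: S, V — each has a terminal in every rule's right-hand side or depends on a non-nullable symbol.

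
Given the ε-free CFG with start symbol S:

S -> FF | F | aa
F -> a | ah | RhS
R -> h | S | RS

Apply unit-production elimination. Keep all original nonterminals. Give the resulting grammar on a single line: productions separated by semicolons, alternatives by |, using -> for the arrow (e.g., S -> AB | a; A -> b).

Unit productions: R->S, S->F.
Unit pairs (A ⇒* B via units): (R,F), (R,S), (S,F).
S: inherits non-unit rules of {F, S} → FF | RhS | a | aa | ah.
F: inherits non-unit rules of {F} → RhS | a | ah.
R: inherits non-unit rules of {F, R, S} → FF | RS | RhS | a | aa | ah | h.

S -> a | FF | aa | ah | RhS; F -> a | ah | RhS; R -> a | h | FF | RS | aa | ah | RhS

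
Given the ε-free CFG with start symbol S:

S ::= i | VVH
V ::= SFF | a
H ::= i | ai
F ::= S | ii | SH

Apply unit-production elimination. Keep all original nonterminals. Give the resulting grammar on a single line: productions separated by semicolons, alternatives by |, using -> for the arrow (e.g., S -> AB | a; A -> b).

S -> i | VVH; F -> i | SH | ii | VVH; H -> i | ai; V -> a | SFF

Unit productions: F->S.
Unit pairs (A ⇒* B via units): (F,S).
S: inherits non-unit rules of {S} → VVH | i.
F: inherits non-unit rules of {F, S} → SH | VVH | i | ii.
H: inherits non-unit rules of {H} → ai | i.
V: inherits non-unit rules of {V} → SFF | a.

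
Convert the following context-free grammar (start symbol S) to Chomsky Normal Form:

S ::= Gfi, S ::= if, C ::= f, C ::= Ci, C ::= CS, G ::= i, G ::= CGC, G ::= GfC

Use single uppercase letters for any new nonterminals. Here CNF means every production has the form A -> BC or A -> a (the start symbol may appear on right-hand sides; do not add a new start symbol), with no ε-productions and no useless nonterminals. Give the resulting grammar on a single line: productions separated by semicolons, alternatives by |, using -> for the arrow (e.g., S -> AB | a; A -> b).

No ε-productions.
No unit productions to eliminate.
TERM: introduce B -> f, A -> i and substitute in every rule of length ≥2.
BIN: G -> CGC becomes G -> CD, D -> GC; G -> GBC becomes G -> GE, E -> BC; S -> GBA becomes S -> GF, F -> BA.

S -> AB | GF; A -> i; B -> f; C -> f | CA | CS; D -> GC; E -> BC; F -> BA; G -> i | CD | GE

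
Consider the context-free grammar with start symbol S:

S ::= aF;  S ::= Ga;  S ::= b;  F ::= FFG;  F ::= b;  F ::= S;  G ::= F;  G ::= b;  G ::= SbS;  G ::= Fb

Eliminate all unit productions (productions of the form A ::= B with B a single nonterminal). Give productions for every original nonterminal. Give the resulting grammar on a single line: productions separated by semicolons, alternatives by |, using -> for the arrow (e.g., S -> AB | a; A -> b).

Unit productions: F->S, G->F.
Unit pairs (A ⇒* B via units): (F,S), (G,F), (G,S).
S: inherits non-unit rules of {S} → Ga | aF | b.
F: inherits non-unit rules of {F, S} → FFG | Ga | aF | b.
G: inherits non-unit rules of {F, G, S} → FFG | Fb | Ga | SbS | aF | b.

S -> b | Ga | aF; F -> b | Ga | aF | FFG; G -> b | Fb | Ga | aF | FFG | SbS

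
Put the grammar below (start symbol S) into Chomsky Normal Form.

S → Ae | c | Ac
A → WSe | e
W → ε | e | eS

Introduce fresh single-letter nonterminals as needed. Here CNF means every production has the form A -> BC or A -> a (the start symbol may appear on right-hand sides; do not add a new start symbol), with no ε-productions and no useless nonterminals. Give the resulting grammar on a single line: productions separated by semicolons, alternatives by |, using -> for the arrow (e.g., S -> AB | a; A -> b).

S -> c | AB | AC; A -> e | SB | WD; B -> e; C -> c; D -> SB; W -> e | BS

Nullable: {W}; after ε-elimination: S -> c | Ac | Ae; A -> e | Se | WSe; W -> e | eS.
No unit productions to eliminate.
TERM: introduce C -> c, B -> e and substitute in every rule of length ≥2.
BIN: A -> WSB becomes A -> WD, D -> SB.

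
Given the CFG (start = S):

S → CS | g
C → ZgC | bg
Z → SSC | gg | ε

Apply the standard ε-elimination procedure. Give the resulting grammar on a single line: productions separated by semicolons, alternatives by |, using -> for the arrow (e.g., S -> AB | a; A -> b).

Nullable set: {Z}.
C -> ZgC: Z nullable, giving ZgC | gC.
Drop Z -> ε.
Unchanged (no nullable symbols): S -> CS; S -> g; C -> bg; Z -> SSC; Z -> gg.

S -> g | CS; C -> bg | gC | ZgC; Z -> gg | SSC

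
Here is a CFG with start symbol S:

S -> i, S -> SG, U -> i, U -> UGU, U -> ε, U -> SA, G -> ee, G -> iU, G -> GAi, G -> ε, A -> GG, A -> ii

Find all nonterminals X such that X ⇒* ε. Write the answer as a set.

Directly nullable (have an ε-rule): {G, U}.
A is nullable via A -> GG (every symbol on the right is already known nullable).
Not nullable: S — each has a terminal in every rule's right-hand side or depends on a non-nullable symbol.

{A, G, U}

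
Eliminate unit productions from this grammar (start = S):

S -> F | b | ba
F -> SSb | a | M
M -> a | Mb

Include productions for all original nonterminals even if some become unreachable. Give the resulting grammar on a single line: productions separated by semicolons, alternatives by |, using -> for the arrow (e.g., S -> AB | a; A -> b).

Unit productions: F->M, S->F.
Unit pairs (A ⇒* B via units): (F,M), (S,F), (S,M).
S: inherits non-unit rules of {F, M, S} → Mb | SSb | a | b | ba.
F: inherits non-unit rules of {F, M} → Mb | SSb | a.
M: inherits non-unit rules of {M} → Mb | a.

S -> a | b | Mb | ba | SSb; F -> a | Mb | SSb; M -> a | Mb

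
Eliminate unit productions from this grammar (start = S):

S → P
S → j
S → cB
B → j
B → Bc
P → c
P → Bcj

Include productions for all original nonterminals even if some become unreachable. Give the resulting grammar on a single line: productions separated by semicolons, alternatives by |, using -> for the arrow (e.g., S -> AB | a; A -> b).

Unit productions: S->P.
Unit pairs (A ⇒* B via units): (S,P).
S: inherits non-unit rules of {P, S} → Bcj | c | cB | j.
B: inherits non-unit rules of {B} → Bc | j.
P: inherits non-unit rules of {P} → Bcj | c.

S -> c | j | cB | Bcj; B -> j | Bc; P -> c | Bcj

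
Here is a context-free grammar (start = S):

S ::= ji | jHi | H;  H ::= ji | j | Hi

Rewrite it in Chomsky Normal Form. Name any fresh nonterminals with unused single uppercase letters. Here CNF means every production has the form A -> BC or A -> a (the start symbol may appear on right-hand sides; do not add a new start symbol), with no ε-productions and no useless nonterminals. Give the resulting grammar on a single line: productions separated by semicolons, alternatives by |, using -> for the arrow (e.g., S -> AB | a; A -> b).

S -> j | BA | BC | HA; A -> i; B -> j; C -> HA; H -> j | BA | HA

No ε-productions.
After unit-elimination: S -> j | Hi | ji | jHi; H -> j | Hi | ji.
TERM: introduce A -> i, B -> j and substitute in every rule of length ≥2.
BIN: S -> BHA becomes S -> BC, C -> HA.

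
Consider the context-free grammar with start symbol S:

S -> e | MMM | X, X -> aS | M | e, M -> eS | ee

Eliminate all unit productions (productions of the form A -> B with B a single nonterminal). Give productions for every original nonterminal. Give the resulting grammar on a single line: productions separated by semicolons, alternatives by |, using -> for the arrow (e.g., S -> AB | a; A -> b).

S -> e | aS | eS | ee | MMM; M -> eS | ee; X -> e | aS | eS | ee

Unit productions: S->X, X->M.
Unit pairs (A ⇒* B via units): (S,M), (S,X), (X,M).
S: inherits non-unit rules of {M, S, X} → MMM | aS | e | eS | ee.
M: inherits non-unit rules of {M} → eS | ee.
X: inherits non-unit rules of {M, X} → aS | e | eS | ee.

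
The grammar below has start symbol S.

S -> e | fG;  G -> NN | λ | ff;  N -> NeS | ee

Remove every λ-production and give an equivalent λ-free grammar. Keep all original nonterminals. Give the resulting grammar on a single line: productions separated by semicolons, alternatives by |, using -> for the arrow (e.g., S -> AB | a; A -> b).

Nullable set: {G}.
S -> fG: G nullable, giving f | fG.
Drop G -> λ.
Unchanged (no nullable symbols): S -> e; G -> NN; G -> ff; N -> NeS; N -> ee.

S -> e | f | fG; G -> NN | ff; N -> ee | NeS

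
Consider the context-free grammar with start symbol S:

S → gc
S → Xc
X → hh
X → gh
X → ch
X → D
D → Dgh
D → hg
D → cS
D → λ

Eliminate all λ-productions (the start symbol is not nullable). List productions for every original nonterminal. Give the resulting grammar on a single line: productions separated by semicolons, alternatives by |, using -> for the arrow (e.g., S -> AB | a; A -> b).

Nullable set: {D, X}.
S -> Xc: X nullable, giving Xc | c.
Drop D -> λ.
D -> Dgh: D nullable, giving Dgh | gh.
X -> D: D nullable, giving D.
Unchanged (no nullable symbols): S -> gc; D -> cS; D -> hg; X -> ch; X -> gh; X -> hh.

S -> c | Xc | gc; D -> cS | gh | hg | Dgh; X -> D | ch | gh | hh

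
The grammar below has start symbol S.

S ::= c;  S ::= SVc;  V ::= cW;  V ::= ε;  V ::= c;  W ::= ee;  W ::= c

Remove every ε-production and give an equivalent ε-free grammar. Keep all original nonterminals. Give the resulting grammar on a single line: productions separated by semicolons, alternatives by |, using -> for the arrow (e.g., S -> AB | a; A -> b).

Nullable set: {V}.
S -> SVc: V nullable, giving SVc | Sc.
Drop V -> ε.
Unchanged (no nullable symbols): S -> c; V -> c; V -> cW; W -> c; W -> ee.

S -> c | Sc | SVc; V -> c | cW; W -> c | ee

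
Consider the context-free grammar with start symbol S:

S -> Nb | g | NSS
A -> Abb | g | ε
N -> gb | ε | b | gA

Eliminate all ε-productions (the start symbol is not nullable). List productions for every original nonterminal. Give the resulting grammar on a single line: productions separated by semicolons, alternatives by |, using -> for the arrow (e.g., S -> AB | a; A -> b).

Nullable set: {A, N}.
S -> NSS: N nullable, giving NSS | SS.
S -> Nb: N nullable, giving Nb | b.
Drop A -> ε.
A -> Abb: A nullable, giving Abb | bb.
Drop N -> ε.
N -> gA: A nullable, giving g | gA.
Unchanged (no nullable symbols): S -> g; A -> g; N -> b; N -> gb.

S -> b | g | Nb | SS | NSS; A -> g | bb | Abb; N -> b | g | gA | gb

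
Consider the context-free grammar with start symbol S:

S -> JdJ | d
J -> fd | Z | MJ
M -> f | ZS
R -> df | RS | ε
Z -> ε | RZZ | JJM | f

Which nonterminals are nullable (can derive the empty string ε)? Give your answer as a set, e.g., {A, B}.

{J, R, Z}

Directly nullable (have an ε-rule): {R, Z}.
J is nullable via J -> Z (every symbol on the right is already known nullable).
Not nullable: M, S — each has a terminal in every rule's right-hand side or depends on a non-nullable symbol.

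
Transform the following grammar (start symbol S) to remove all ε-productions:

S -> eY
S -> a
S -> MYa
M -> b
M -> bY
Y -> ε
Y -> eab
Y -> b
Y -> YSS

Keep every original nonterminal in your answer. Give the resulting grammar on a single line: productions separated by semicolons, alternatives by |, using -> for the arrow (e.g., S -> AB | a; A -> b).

S -> a | e | Ma | eY | MYa; M -> b | bY; Y -> b | SS | YSS | eab

Nullable set: {Y}.
S -> MYa: Y nullable, giving MYa | Ma.
S -> eY: Y nullable, giving e | eY.
M -> bY: Y nullable, giving b | bY.
Drop Y -> ε.
Y -> YSS: Y nullable, giving SS | YSS.
Unchanged (no nullable symbols): S -> a; M -> b; Y -> b; Y -> eab.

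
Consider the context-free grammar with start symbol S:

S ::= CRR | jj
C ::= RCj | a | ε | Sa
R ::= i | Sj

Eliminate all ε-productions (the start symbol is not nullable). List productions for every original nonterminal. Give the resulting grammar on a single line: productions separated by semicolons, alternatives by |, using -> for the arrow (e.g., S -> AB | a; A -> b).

Nullable set: {C}.
S -> CRR: C nullable, giving CRR | RR.
Drop C -> ε.
C -> RCj: C nullable, giving RCj | Rj.
Unchanged (no nullable symbols): S -> jj; C -> Sa; C -> a; R -> Sj; R -> i.

S -> RR | jj | CRR; C -> a | Rj | Sa | RCj; R -> i | Sj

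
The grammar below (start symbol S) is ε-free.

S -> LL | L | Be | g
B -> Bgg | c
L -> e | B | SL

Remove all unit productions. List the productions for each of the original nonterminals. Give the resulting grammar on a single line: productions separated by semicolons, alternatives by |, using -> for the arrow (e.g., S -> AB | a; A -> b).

Unit productions: L->B, S->L.
Unit pairs (A ⇒* B via units): (L,B), (S,B), (S,L).
S: inherits non-unit rules of {B, L, S} → Be | Bgg | LL | SL | c | e | g.
B: inherits non-unit rules of {B} → Bgg | c.
L: inherits non-unit rules of {B, L} → Bgg | SL | c | e.

S -> c | e | g | Be | LL | SL | Bgg; B -> c | Bgg; L -> c | e | SL | Bgg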